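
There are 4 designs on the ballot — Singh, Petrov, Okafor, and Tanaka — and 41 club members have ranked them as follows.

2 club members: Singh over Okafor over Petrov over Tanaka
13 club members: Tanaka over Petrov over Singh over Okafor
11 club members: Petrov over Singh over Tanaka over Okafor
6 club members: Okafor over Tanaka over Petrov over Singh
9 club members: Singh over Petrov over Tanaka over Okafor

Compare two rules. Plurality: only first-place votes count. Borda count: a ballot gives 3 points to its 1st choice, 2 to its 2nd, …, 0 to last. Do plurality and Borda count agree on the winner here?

No

Plurality first-place counts: Singh 11, Petrov 11, Okafor 6, Tanaka 13 → Tanaka.
Borda totals: Singh 68, Petrov 85, Okafor 22, Tanaka 71 → Petrov.
The two rules disagree: plurality picks Tanaka, Borda picks Petrov.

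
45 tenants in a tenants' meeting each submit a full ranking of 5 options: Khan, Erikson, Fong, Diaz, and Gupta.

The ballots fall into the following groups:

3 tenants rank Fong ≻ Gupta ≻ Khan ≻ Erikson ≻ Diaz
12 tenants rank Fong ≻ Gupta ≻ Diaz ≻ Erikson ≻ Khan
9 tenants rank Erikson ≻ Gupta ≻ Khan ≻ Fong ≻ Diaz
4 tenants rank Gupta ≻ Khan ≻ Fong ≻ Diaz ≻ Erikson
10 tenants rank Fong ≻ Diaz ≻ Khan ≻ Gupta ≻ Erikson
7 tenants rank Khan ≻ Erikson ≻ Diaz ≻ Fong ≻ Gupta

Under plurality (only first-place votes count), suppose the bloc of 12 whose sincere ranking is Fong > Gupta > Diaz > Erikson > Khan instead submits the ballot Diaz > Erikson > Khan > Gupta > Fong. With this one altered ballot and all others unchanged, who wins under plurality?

Fong

First-place totals with the altered ballot: Khan 7, Erikson 9, Fong 13, Diaz 12, Gupta 4.
The winner is unchanged: still Fong.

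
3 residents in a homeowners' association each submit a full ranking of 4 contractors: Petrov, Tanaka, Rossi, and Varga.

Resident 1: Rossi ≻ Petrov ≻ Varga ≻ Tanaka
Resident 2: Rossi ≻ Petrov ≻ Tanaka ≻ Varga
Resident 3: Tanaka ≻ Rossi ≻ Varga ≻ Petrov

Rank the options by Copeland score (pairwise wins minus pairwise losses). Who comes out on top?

Pairwise results:
  Petrov vs Tanaka: Petrov wins 2–1.
  Petrov vs Rossi: Rossi wins 3–0.
  Petrov vs Varga: Petrov wins 2–1.
  Tanaka vs Rossi: Rossi wins 2–1.
  Tanaka vs Varga: Tanaka wins 2–1.
  Rossi vs Varga: Rossi wins 3–0.
Copeland scores (wins − losses):
  Petrov: 2 − 1 = 1
  Tanaka: 1 − 2 = -1
  Rossi: 3 − 0 = 3
  Varga: 0 − 3 = -3
Rossi has the best Copeland score.

Rossi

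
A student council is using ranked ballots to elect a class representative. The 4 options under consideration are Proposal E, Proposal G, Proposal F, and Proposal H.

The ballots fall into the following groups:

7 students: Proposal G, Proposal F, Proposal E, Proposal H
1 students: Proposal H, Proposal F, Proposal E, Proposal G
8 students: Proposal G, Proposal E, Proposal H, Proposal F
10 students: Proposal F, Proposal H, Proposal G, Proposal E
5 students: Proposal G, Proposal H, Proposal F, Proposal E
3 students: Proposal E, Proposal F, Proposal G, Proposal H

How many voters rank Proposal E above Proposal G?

4

Ballots ranking Proposal E above Proposal G: 1+3 = 4.
Ballots ranking Proposal G above Proposal E: 7+8+10+5 = 30.
So 4 of 34 voters prefer Proposal E to Proposal G.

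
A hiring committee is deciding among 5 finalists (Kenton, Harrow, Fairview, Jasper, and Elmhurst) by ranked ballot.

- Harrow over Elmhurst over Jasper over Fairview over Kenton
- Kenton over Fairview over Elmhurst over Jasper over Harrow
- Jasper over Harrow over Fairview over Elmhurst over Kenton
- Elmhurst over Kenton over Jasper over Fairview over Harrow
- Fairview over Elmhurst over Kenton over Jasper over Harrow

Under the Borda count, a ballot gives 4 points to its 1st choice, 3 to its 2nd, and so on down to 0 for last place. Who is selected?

Borda scores:
  Kenton: 0 + 4 + 0 + 3 + 2 = 9
  Harrow: 4 + 0 + 3 + 0 + 0 = 7
  Fairview: 1 + 3 + 2 + 1 + 4 = 11
  Jasper: 2 + 1 + 4 + 2 + 1 = 10
  Elmhurst: 3 + 2 + 1 + 4 + 3 = 13
Elmhurst has the highest total.

Elmhurst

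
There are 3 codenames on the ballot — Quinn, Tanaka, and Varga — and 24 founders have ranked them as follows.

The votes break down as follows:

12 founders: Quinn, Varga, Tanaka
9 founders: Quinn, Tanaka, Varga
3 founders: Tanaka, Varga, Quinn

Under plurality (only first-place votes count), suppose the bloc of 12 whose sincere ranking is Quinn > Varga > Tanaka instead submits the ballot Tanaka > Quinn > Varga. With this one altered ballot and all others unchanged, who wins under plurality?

First-place totals with the altered ballot: Quinn 9, Tanaka 15, Varga 0.
The switch changes the winner from Quinn to Tanaka.

Tanaka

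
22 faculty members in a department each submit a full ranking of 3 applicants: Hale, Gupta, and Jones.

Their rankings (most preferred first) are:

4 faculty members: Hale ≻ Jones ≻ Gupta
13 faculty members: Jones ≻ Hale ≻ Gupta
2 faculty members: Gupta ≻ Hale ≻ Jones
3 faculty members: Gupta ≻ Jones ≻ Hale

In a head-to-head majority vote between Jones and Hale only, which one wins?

Jones

Ballots ranking Jones above Hale: 13+3 = 16.
Ballots ranking Hale above Jones: 4+2 = 6.
Jones wins the head-to-head, 16–6.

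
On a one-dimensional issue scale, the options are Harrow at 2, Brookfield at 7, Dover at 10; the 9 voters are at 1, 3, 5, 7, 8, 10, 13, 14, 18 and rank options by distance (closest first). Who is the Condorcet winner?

Brookfield

With single-peaked preferences on a line, the Condorcet winner is the candidate closest to the median voter.
The median voter (position 8) is closest to Brookfield at 7.
Check: Brookfield vs Harrow — voters closer to Brookfield: 7 of 9.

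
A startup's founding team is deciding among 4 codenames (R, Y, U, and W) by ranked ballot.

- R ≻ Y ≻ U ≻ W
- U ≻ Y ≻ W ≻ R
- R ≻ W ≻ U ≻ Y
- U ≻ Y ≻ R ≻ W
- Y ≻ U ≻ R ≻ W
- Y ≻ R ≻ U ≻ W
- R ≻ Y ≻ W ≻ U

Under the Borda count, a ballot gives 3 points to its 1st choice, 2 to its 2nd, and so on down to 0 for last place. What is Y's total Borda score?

14

Borda scores:
  R: 3 + 0 + 3 + 1 + 1 + 2 + 3 = 13
  Y: 2 + 2 + 0 + 2 + 3 + 3 + 2 = 14
  U: 1 + 3 + 1 + 3 + 2 + 1 + 0 = 11
  W: 0 + 1 + 2 + 0 + 0 + 0 + 1 = 4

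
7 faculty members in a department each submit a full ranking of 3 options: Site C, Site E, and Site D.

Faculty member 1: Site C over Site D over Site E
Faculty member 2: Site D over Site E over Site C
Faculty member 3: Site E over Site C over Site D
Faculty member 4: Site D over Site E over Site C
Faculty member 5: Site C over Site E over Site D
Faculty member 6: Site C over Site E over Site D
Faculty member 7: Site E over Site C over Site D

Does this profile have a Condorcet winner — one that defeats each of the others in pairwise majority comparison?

Yes

Head-to-head results (7 voters total):
Site C vs Site E: Site E wins 4–3.
Site C vs Site D: Site C wins 5–2.
Site E vs Site D: Site E wins 4–3.
Site E beats each rival — Site C (4–3), Site D (4–3) — so Site E is the Condorcet winner.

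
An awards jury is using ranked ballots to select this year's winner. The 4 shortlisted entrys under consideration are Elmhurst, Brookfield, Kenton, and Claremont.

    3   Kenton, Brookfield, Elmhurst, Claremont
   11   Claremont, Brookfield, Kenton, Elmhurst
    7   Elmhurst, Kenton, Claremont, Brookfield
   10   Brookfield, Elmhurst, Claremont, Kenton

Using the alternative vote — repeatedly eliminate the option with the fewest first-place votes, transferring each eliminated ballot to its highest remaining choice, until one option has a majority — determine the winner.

Round 1: Claremont 11, Brookfield 10, Elmhurst 7, Kenton 3. Kenton has the fewest and is eliminated.
Round 2: Brookfield 13, Claremont 11, Elmhurst 7. Elmhurst has the fewest and is eliminated.
Round 3: Claremont 18, Brookfield 13. Claremont has a majority.

Claremont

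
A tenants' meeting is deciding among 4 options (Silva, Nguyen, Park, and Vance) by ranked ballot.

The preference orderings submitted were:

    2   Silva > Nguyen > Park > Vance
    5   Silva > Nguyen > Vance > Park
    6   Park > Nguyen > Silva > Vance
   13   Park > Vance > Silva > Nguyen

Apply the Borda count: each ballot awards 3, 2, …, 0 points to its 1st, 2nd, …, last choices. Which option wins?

Park

Borda scores:
  Silva: 2·3 + 5·3 + 6·1 + 13·1 = 40
  Nguyen: 2·2 + 5·2 + 6·2 + 13·0 = 26
  Park: 2·1 + 5·0 + 6·3 + 13·3 = 59
  Vance: 2·0 + 5·1 + 6·0 + 13·2 = 31
Park has the highest total.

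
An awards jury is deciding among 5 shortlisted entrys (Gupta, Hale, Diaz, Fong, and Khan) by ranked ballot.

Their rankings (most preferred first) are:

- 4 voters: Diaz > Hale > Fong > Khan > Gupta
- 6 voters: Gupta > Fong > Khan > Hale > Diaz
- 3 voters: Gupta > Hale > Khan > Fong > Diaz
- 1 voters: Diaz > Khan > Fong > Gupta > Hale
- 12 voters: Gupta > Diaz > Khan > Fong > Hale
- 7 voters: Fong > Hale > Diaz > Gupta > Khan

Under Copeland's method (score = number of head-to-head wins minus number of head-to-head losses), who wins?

Pairwise results:
  Gupta vs Hale: Gupta wins 22–11.
  Gupta vs Diaz: Gupta wins 21–12.
  Gupta vs Fong: Gupta wins 21–12.
  Gupta vs Khan: Gupta wins 28–5.
  Hale vs Diaz: Diaz wins 17–16.
  Hale vs Fong: Fong wins 26–7.
  Hale vs Khan: Khan wins 19–14.
  Diaz vs Fong: Diaz wins 17–16.
  Diaz vs Khan: Diaz wins 24–9.
  Fong vs Khan: Fong wins 17–16.
Copeland scores (wins − losses):
  Gupta: 4 − 0 = 4
  Hale: 0 − 4 = -4
  Diaz: 3 − 1 = 2
  Fong: 2 − 2 = 0
  Khan: 1 − 3 = -2
Gupta has the best Copeland score.

Gupta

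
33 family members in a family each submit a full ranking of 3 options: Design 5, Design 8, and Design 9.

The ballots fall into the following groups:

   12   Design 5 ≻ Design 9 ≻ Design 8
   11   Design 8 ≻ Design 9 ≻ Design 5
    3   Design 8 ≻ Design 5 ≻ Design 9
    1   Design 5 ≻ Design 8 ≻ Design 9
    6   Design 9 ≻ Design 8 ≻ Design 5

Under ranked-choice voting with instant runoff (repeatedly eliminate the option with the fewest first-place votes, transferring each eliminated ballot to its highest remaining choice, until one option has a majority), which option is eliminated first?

Design 9

Round 1: Design 8 14, Design 5 13, Design 9 6. Design 9 has the fewest and is eliminated.
Round 2: Design 8 20, Design 5 13. Design 8 has a majority.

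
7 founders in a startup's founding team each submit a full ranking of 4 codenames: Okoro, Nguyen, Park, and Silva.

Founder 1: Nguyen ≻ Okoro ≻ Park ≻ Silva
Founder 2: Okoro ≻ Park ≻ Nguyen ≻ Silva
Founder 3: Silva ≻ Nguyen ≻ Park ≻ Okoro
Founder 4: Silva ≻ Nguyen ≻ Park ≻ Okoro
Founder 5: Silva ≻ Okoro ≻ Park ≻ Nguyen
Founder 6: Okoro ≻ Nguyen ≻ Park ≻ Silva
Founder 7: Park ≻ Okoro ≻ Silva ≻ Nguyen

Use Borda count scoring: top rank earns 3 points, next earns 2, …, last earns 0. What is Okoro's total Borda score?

Borda scores:
  Okoro: 2 + 3 + 0 + 0 + 2 + 3 + 2 = 12
  Nguyen: 3 + 1 + 2 + 2 + 0 + 2 + 0 = 10
  Park: 1 + 2 + 1 + 1 + 1 + 1 + 3 = 10
  Silva: 0 + 0 + 3 + 3 + 3 + 0 + 1 = 10

12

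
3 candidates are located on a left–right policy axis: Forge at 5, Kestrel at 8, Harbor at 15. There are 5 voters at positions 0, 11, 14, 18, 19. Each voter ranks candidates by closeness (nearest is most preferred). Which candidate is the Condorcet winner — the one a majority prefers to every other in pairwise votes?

Harbor

With single-peaked preferences on a line, the Condorcet winner is the candidate closest to the median voter.
The median voter (position 14) is closest to Harbor at 15.
Check: Harbor vs Kestrel — voters closer to Harbor: 3 of 5.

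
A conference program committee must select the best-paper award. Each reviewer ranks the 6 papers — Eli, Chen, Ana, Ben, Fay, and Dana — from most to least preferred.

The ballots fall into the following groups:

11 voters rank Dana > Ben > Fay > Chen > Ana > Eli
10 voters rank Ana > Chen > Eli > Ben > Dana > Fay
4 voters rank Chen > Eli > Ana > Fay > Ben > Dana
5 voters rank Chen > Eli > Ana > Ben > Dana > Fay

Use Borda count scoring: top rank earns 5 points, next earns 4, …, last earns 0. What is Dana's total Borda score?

Borda scores:
  Eli: 11·0 + 10·3 + 4·4 + 5·4 = 66
  Chen: 11·2 + 10·4 + 4·5 + 5·5 = 107
  Ana: 11·1 + 10·5 + 4·3 + 5·3 = 88
  Ben: 11·4 + 10·2 + 4·1 + 5·2 = 78
  Fay: 11·3 + 10·0 + 4·2 + 5·0 = 41
  Dana: 11·5 + 10·1 + 4·0 + 5·1 = 70

70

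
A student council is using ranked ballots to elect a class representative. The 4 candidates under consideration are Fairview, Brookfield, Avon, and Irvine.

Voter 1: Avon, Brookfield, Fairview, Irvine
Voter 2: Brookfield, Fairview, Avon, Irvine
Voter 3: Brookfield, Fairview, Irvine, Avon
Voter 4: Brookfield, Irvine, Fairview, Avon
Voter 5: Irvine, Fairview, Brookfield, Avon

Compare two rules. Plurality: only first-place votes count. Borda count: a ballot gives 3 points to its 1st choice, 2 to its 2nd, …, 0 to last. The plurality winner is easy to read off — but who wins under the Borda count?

Plurality first-place counts: Fairview 0, Brookfield 3, Avon 1, Irvine 1 → Brookfield.
Borda totals: Fairview 8, Brookfield 12, Avon 4, Irvine 6 → Brookfield.

Brookfield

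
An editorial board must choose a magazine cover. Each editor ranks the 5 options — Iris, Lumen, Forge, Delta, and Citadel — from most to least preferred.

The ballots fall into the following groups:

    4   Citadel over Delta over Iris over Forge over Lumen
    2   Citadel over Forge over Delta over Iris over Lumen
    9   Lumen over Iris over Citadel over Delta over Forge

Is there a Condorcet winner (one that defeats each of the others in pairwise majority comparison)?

Head-to-head results (15 voters total):
Iris vs Lumen: Lumen wins 9–6.
Iris vs Forge: Iris wins 13–2.
Iris vs Delta: Iris wins 9–6.
Iris vs Citadel: Iris wins 9–6.
Lumen vs Forge: Lumen wins 9–6.
Lumen vs Delta: Lumen wins 9–6.
Lumen vs Citadel: Lumen wins 9–6.
Forge vs Delta: Delta wins 13–2.
Forge vs Citadel: Citadel wins 15–0.
Delta vs Citadel: Citadel wins 15–0.
Lumen beats each rival — Iris (9–6), Forge (9–6), Delta (9–6), Citadel (9–6) — so Lumen is the Condorcet winner.

Yes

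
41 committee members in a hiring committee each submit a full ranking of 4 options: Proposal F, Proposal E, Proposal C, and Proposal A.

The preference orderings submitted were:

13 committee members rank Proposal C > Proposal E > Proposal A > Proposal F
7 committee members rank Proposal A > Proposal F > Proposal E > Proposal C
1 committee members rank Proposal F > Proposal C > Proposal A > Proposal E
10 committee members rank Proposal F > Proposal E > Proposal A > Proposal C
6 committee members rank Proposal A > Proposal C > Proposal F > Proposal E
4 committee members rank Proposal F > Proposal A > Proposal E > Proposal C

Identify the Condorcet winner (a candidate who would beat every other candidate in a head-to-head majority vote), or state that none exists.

None — there is no Condorcet winner

Head-to-head results (41 voters total):
Proposal F vs Proposal E: Proposal F wins 28–13.
Proposal F vs Proposal C: Proposal F wins 22–19.
Proposal F vs Proposal A: Proposal A wins 26–15.
Proposal E vs Proposal C: Proposal E wins 21–20.
Proposal E vs Proposal A: Proposal E wins 23–18.
Proposal C vs Proposal A: Proposal A wins 27–14.
No candidate beats all others: Proposal F beats Proposal E beats Proposal A beats Proposal F, a majority cycle.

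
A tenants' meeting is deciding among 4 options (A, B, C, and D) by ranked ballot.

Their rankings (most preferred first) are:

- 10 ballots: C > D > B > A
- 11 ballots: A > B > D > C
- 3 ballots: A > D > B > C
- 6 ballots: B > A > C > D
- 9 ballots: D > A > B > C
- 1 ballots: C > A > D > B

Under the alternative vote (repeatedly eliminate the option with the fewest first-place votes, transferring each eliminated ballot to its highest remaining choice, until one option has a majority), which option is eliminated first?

B

Round 1: A 14, C 11, D 9, B 6. B has the fewest and is eliminated.
Round 2: A 20, C 11, D 9. D has the fewest and is eliminated.
Round 3: A 29, C 11. A has a majority.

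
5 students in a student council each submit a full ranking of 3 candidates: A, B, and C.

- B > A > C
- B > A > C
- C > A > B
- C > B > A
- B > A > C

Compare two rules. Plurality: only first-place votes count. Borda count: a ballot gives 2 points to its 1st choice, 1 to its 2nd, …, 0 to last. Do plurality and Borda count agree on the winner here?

Plurality first-place counts: A 0, B 3, C 2 → B.
Borda totals: A 4, B 7, C 4 → B.
The two rules agree on B.

Yes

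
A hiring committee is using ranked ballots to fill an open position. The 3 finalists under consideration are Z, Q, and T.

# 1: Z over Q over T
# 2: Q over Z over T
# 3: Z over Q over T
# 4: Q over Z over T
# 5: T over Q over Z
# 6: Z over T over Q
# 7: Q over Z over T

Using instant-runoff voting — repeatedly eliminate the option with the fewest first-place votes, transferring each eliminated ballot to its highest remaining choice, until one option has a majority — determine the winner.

Round 1: Z 3, Q 3, T 1. T has the fewest and is eliminated.
Round 2: Q 4, Z 3. Q has a majority.

Q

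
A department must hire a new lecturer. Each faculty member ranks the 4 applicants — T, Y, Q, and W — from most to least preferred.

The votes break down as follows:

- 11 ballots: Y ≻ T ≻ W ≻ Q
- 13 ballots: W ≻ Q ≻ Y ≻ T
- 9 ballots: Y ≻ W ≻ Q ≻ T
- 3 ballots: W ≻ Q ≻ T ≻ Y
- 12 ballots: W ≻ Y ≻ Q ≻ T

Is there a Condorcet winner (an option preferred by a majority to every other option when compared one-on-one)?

Head-to-head results (48 voters total):
T vs Y: Y wins 45–3.
T vs Q: Q wins 37–11.
T vs W: W wins 37–11.
Y vs Q: Y wins 32–16.
Y vs W: W wins 28–20.
Q vs W: W wins 48–0.
W beats each rival — T (37–11), Y (28–20), Q (48–0) — so W is the Condorcet winner.

Yes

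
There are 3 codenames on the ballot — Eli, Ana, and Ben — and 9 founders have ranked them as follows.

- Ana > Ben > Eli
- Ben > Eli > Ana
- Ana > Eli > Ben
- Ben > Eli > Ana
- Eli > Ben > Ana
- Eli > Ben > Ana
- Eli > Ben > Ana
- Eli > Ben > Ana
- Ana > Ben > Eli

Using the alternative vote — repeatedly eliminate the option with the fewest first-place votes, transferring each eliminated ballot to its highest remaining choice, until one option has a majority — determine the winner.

Round 1: Eli 4, Ana 3, Ben 2. Ben has the fewest and is eliminated.
Round 2: Eli 6, Ana 3. Eli has a majority.

Eli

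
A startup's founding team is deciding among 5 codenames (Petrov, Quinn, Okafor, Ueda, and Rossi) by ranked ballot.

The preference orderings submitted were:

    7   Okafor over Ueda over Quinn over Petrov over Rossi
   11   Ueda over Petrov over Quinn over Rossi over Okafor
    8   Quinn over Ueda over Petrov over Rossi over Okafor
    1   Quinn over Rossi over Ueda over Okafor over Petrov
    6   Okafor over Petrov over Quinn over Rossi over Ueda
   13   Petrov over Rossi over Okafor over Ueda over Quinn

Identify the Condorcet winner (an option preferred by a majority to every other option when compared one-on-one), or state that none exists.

Head-to-head results (46 voters total):
Petrov vs Quinn: Petrov wins 30–16.
Petrov vs Okafor: Petrov wins 32–14.
Petrov vs Ueda: Ueda wins 27–19.
Petrov vs Rossi: Petrov wins 45–1.
Quinn vs Okafor: Okafor wins 26–20.
Quinn vs Ueda: Ueda wins 31–15.
Quinn vs Rossi: Quinn wins 33–13.
Okafor vs Ueda: Okafor wins 26–20.
Okafor vs Rossi: Rossi wins 33–13.
Ueda vs Rossi: Ueda wins 26–20.
No candidate beats all others: Petrov beats Okafor beats Ueda beats Petrov, a majority cycle.

None — there is no Condorcet winner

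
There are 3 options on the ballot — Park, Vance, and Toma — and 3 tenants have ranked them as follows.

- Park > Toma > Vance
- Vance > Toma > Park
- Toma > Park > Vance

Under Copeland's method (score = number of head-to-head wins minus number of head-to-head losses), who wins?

Toma

Pairwise results:
  Park vs Vance: Park wins 2–1.
  Park vs Toma: Toma wins 2–1.
  Vance vs Toma: Toma wins 2–1.
Copeland scores (wins − losses):
  Park: 1 − 1 = 0
  Vance: 0 − 2 = -2
  Toma: 2 − 0 = 2
Toma has the best Copeland score.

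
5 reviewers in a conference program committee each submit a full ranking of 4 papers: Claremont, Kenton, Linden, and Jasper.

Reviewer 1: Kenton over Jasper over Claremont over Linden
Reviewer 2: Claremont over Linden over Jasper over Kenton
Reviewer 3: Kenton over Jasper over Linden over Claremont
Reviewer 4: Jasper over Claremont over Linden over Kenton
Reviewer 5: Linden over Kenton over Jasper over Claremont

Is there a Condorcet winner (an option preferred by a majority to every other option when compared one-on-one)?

No

Head-to-head results (5 voters total):
Claremont vs Kenton: Kenton wins 3–2.
Claremont vs Linden: Claremont wins 3–2.
Claremont vs Jasper: Jasper wins 4–1.
Kenton vs Linden: Linden wins 3–2.
Kenton vs Jasper: Kenton wins 3–2.
Linden vs Jasper: Jasper wins 3–2.
No candidate beats all others: Claremont beats Linden beats Kenton beats Claremont, a majority cycle.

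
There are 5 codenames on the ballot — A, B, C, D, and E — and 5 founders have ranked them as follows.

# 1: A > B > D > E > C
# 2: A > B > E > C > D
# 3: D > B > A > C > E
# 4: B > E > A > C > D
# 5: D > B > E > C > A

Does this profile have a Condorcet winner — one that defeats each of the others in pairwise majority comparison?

Head-to-head results (5 voters total):
A vs B: B wins 3–2.
A vs C: A wins 4–1.
A vs D: A wins 3–2.
A vs E: A wins 3–2.
B vs C: B wins 5–0.
B vs D: B wins 3–2.
B vs E: B wins 5–0.
C vs D: D wins 3–2.
C vs E: E wins 4–1.
D vs E: D wins 3–2.
B beats each rival — A (3–2), C (5–0), D (3–2), E (5–0) — so B is the Condorcet winner.

Yes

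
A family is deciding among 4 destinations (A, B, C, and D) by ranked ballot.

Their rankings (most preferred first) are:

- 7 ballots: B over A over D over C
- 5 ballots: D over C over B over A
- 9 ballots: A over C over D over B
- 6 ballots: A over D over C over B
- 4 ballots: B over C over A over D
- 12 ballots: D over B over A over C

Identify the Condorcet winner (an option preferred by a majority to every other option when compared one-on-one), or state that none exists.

None — there is no Condorcet winner

Head-to-head results (43 voters total):
A vs B: B wins 28–15.
A vs C: A wins 34–9.
A vs D: A wins 26–17.
B vs C: B wins 23–20.
B vs D: D wins 32–11.
C vs D: D wins 30–13.
No candidate beats all others: A beats D beats B beats A, a majority cycle.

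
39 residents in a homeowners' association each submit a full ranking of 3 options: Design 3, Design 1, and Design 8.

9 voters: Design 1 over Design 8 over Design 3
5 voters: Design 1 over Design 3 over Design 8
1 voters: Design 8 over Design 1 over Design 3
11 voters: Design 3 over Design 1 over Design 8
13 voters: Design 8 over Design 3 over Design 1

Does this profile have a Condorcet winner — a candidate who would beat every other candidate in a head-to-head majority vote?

No

Head-to-head results (39 voters total):
Design 3 vs Design 1: Design 3 wins 24–15.
Design 3 vs Design 8: Design 8 wins 23–16.
Design 1 vs Design 8: Design 1 wins 25–14.
No candidate beats all others: Design 3 beats Design 1 beats Design 8 beats Design 3, a majority cycle.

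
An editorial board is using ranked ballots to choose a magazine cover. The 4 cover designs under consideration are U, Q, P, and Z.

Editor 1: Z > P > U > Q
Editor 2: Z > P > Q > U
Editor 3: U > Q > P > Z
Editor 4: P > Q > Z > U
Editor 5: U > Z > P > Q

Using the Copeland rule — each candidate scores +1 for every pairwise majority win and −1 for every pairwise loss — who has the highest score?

Z

Pairwise results:
  U vs Q: U wins 3–2.
  U vs P: P wins 3–2.
  U vs Z: Z wins 3–2.
  Q vs P: P wins 4–1.
  Q vs Z: Z wins 3–2.
  P vs Z: Z wins 3–2.
Copeland scores (wins − losses):
  U: 1 − 2 = -1
  Q: 0 − 3 = -3
  P: 2 − 1 = 1
  Z: 3 − 0 = 3
Z has the best Copeland score.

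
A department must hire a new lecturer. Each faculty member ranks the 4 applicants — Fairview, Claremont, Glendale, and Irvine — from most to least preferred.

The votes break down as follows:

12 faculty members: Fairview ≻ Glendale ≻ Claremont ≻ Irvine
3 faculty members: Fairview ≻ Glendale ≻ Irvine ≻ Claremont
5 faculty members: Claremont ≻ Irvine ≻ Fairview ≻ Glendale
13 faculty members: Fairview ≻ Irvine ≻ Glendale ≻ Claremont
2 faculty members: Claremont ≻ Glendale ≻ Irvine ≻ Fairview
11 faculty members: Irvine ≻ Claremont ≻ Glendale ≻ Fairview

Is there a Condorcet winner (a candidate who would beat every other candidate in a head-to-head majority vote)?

Head-to-head results (46 voters total):
Fairview vs Claremont: Fairview wins 28–18.
Fairview vs Glendale: Fairview wins 33–13.
Fairview vs Irvine: Fairview wins 28–18.
Claremont vs Glendale: Glendale wins 28–18.
Claremont vs Irvine: Irvine wins 27–19.
Glendale vs Irvine: Irvine wins 29–17.
Fairview beats each rival — Claremont (28–18), Glendale (33–13), Irvine (28–18) — so Fairview is the Condorcet winner.

Yes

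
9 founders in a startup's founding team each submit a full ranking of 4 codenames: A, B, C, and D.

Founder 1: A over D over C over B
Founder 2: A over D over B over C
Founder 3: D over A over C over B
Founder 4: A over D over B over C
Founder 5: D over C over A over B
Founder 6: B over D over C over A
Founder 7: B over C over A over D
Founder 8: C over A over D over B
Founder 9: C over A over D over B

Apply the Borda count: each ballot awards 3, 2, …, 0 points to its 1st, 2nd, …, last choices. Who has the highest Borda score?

Borda scores:
  A: 3 + 3 + 2 + 3 + 1 + 0 + 1 + 2 + 2 = 17
  B: 0 + 1 + 0 + 1 + 0 + 3 + 3 + 0 + 0 = 8
  C: 1 + 0 + 1 + 0 + 2 + 1 + 2 + 3 + 3 = 13
  D: 2 + 2 + 3 + 2 + 3 + 2 + 0 + 1 + 1 = 16
A has the highest total.

A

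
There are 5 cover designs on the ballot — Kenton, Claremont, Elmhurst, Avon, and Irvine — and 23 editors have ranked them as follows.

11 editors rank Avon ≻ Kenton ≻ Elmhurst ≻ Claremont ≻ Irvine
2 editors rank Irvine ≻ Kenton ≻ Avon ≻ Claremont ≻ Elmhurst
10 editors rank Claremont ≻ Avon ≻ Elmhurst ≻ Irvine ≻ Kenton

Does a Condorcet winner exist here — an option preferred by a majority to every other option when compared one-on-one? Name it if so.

Avon

Head-to-head results (23 voters total):
Kenton vs Claremont: Kenton wins 13–10.
Kenton vs Elmhurst: Kenton wins 13–10.
Kenton vs Avon: Avon wins 21–2.
Kenton vs Irvine: Irvine wins 12–11.
Claremont vs Elmhurst: Claremont wins 12–11.
Claremont vs Avon: Avon wins 13–10.
Claremont vs Irvine: Claremont wins 21–2.
Elmhurst vs Avon: Avon wins 23–0.
Elmhurst vs Irvine: Elmhurst wins 21–2.
Avon vs Irvine: Avon wins 21–2.
Avon beats each rival — Kenton (21–2), Claremont (13–10), Elmhurst (23–0), Irvine (21–2) — so Avon is the Condorcet winner.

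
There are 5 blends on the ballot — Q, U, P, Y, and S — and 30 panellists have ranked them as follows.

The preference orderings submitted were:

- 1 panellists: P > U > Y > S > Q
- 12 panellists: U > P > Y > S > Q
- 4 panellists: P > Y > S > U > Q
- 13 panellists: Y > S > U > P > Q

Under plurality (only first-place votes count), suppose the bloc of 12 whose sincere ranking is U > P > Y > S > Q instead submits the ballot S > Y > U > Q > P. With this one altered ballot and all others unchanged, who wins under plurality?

First-place totals with the altered ballot: Q 0, U 0, P 5, Y 13, S 12.
The winner is unchanged: still Y.

Y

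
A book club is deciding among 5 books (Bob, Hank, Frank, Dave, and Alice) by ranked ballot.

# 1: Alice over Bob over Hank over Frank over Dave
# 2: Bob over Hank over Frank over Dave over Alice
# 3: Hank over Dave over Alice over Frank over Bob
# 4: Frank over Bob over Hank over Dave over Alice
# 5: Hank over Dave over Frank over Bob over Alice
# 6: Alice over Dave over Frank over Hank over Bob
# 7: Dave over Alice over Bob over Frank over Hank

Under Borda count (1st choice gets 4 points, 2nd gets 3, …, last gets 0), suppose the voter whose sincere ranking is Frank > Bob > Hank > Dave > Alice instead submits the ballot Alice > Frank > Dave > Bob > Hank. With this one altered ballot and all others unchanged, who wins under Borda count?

Borda totals with the altered ballot: Bob 11, Hank 14, Frank 12, Dave 16, Alice 17.
The switch changes the winner from Hank to Alice.

Alice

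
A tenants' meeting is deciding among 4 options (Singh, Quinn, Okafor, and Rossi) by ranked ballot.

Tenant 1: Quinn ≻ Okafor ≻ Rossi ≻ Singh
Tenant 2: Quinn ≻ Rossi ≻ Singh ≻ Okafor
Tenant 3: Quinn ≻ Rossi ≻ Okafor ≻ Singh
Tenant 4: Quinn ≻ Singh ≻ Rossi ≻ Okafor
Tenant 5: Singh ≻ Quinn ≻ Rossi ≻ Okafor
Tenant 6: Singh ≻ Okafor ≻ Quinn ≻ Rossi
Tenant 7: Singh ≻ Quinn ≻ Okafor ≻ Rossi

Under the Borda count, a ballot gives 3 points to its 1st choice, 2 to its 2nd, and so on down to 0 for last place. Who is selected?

Borda scores:
  Singh: 0 + 1 + 0 + 2 + 3 + 3 + 3 = 12
  Quinn: 3 + 3 + 3 + 3 + 2 + 1 + 2 = 17
  Okafor: 2 + 0 + 1 + 0 + 0 + 2 + 1 = 6
  Rossi: 1 + 2 + 2 + 1 + 1 + 0 + 0 = 7
Quinn has the highest total.

Quinn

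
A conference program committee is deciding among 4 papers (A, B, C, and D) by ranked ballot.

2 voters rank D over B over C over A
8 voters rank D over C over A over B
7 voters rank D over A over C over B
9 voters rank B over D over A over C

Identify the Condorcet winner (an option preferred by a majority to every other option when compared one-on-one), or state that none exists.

Head-to-head results (26 voters total):
A vs B: A wins 15–11.
A vs C: A wins 16–10.
A vs D: D wins 26–0.
B vs C: C wins 15–11.
B vs D: D wins 17–9.
C vs D: D wins 26–0.
D beats each rival — A (26–0), B (17–9), C (26–0) — so D is the Condorcet winner.

D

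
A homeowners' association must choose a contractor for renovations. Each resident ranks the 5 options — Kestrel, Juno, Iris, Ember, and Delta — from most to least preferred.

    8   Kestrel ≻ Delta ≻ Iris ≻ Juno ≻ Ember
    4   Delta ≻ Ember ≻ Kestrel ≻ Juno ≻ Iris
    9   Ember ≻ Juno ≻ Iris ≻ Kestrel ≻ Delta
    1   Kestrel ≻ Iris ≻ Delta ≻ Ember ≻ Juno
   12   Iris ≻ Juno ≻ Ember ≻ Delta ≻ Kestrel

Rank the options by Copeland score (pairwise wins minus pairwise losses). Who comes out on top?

Iris

Pairwise results:
  Kestrel vs Juno: Juno wins 21–13.
  Kestrel vs Iris: Iris wins 21–13.
  Kestrel vs Ember: Ember wins 25–9.
  Kestrel vs Delta: Kestrel wins 18–16.
  Juno vs Iris: Iris wins 21–13.
  Juno vs Ember: Juno wins 20–14.
  Juno vs Delta: Juno wins 21–13.
  Iris vs Ember: Iris wins 21–13.
  Iris vs Delta: Iris wins 22–12.
  Ember vs Delta: Ember wins 21–13.
Copeland scores (wins − losses):
  Kestrel: 1 − 3 = -2
  Juno: 3 − 1 = 2
  Iris: 4 − 0 = 4
  Ember: 2 − 2 = 0
  Delta: 0 − 4 = -4
Iris has the best Copeland score.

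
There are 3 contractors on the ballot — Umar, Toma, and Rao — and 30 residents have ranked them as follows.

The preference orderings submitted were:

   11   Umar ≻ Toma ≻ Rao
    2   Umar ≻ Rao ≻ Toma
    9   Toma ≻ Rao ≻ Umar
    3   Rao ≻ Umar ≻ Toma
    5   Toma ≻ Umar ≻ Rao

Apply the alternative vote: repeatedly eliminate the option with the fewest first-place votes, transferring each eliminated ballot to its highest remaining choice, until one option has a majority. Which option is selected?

Round 1: Toma 14, Umar 13, Rao 3. Rao has the fewest and is eliminated.
Round 2: Umar 16, Toma 14. Umar has a majority.

Umar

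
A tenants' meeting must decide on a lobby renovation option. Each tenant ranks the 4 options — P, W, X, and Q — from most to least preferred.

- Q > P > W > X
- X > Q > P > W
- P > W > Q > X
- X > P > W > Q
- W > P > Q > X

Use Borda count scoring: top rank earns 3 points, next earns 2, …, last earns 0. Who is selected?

P

Borda scores:
  P: 2 + 1 + 3 + 2 + 2 = 10
  W: 1 + 0 + 2 + 1 + 3 = 7
  X: 0 + 3 + 0 + 3 + 0 = 6
  Q: 3 + 2 + 1 + 0 + 1 = 7
P has the highest total.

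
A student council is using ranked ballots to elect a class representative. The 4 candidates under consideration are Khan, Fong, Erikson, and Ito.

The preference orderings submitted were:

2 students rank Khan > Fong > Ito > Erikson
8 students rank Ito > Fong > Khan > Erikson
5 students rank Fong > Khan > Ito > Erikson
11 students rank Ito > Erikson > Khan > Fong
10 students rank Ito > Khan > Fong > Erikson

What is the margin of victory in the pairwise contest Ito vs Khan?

22

Ballots ranking Ito above Khan: 8+11+10 = 29.
Ballots ranking Khan above Ito: 2+5 = 7.
Ito wins 29–7, a margin of 22.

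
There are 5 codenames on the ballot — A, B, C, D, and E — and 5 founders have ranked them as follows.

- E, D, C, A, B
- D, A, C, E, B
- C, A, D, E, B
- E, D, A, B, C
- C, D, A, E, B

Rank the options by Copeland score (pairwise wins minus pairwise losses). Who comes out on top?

D

Pairwise results:
  A vs B: A wins 5–0.
  A vs C: C wins 3–2.
  A vs D: D wins 4–1.
  A vs E: A wins 3–2.
  B vs C: C wins 4–1.
  B vs D: D wins 5–0.
  B vs E: E wins 5–0.
  C vs D: D wins 3–2.
  C vs E: C wins 3–2.
  D vs E: D wins 3–2.
Copeland scores (wins − losses):
  A: 2 − 2 = 0
  B: 0 − 4 = -4
  C: 3 − 1 = 2
  D: 4 − 0 = 4
  E: 1 − 3 = -2
D has the best Copeland score.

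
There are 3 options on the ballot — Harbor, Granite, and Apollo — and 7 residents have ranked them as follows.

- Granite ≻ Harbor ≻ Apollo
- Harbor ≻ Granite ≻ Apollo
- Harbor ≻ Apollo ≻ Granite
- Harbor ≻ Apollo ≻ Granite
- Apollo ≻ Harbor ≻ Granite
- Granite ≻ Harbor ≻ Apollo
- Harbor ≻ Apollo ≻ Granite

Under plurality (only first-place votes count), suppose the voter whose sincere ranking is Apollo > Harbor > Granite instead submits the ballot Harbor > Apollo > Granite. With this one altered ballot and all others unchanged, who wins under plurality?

Harbor

First-place totals with the altered ballot: Harbor 5, Granite 2, Apollo 0.
The winner is unchanged: still Harbor.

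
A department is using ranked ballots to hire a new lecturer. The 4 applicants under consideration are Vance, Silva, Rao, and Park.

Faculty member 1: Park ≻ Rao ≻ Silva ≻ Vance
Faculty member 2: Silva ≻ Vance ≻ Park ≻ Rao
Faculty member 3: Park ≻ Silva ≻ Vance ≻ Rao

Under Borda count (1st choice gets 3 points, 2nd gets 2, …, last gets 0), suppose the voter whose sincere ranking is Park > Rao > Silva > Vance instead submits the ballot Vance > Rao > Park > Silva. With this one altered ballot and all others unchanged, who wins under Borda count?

Borda totals with the altered ballot: Vance 6, Silva 5, Rao 2, Park 5.
The switch changes the winner from Park to Vance.

Vance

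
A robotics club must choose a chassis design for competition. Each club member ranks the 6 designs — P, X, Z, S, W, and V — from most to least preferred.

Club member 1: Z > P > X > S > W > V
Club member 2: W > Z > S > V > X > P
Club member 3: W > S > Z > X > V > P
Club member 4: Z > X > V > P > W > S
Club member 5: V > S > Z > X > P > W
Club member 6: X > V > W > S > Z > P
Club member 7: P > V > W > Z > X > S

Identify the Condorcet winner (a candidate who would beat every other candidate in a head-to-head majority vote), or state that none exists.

There is no Condorcet winner

Head-to-head results (7 voters total):
P vs X: X wins 5–2.
P vs Z: Z wins 6–1.
P vs S: S wins 4–3.
P vs W: P wins 4–3.
P vs V: V wins 5–2.
X vs Z: Z wins 6–1.
X vs S: X wins 4–3.
X vs W: X wins 4–3.
X vs V: X wins 4–3.
Z vs S: Z wins 4–3.
Z vs W: W wins 4–3.
Z vs V: Z wins 4–3.
S vs W: W wins 5–2.
S vs V: V wins 4–3.
W vs V: V wins 4–3.
No candidate beats all others: P beats W beats Z beats P, a majority cycle.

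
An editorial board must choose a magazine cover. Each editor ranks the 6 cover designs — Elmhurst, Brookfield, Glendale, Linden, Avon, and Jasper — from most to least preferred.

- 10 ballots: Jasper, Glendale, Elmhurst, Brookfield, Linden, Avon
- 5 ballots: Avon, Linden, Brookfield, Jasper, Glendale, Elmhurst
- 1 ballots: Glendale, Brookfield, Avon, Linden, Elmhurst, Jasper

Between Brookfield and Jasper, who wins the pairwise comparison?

Ballots ranking Brookfield above Jasper: 5+1 = 6.
Ballots ranking Jasper above Brookfield: 10.
Jasper wins the head-to-head, 10–6.

Jasper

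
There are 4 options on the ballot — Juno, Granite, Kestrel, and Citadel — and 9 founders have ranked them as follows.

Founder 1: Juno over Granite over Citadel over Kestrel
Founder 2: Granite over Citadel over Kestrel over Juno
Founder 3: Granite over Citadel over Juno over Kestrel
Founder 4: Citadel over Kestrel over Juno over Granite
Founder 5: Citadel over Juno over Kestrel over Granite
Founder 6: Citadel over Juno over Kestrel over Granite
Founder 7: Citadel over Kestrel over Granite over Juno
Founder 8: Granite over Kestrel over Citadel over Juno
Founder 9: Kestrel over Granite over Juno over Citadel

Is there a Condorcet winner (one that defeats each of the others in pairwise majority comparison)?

No

Head-to-head results (9 voters total):
Juno vs Granite: Granite wins 5–4.
Juno vs Kestrel: Kestrel wins 5–4.
Juno vs Citadel: Citadel wins 7–2.
Granite vs Kestrel: Kestrel wins 5–4.
Granite vs Citadel: Granite wins 5–4.
Kestrel vs Citadel: Citadel wins 7–2.
No candidate beats all others: Granite beats Citadel beats Kestrel beats Granite, a majority cycle.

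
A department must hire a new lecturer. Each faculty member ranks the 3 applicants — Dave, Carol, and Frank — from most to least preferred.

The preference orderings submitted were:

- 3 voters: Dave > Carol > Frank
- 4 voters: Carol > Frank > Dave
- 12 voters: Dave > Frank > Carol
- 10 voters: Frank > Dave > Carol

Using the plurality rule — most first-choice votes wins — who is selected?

First-place vote totals:
  Dave: 15
  Carol: 4
  Frank: 10
Dave has the most first-place votes.

Dave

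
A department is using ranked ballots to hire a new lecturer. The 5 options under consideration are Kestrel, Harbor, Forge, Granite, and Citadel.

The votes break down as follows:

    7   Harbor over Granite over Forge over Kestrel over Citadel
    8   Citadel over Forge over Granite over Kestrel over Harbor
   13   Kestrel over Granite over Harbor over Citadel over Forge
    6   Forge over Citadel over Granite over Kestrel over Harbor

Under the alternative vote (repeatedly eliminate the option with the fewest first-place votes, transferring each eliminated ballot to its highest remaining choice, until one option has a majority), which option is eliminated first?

Granite

Round 1: Kestrel 13, Citadel 8, Harbor 7, Forge 6, Granite 0. Granite has the fewest and is eliminated.
Round 2: Kestrel 13, Citadel 8, Harbor 7, Forge 6. Forge has the fewest and is eliminated.
Round 3: Citadel 14, Kestrel 13, Harbor 7. Harbor has the fewest and is eliminated.
Round 4: Kestrel 20, Citadel 14. Kestrel has a majority.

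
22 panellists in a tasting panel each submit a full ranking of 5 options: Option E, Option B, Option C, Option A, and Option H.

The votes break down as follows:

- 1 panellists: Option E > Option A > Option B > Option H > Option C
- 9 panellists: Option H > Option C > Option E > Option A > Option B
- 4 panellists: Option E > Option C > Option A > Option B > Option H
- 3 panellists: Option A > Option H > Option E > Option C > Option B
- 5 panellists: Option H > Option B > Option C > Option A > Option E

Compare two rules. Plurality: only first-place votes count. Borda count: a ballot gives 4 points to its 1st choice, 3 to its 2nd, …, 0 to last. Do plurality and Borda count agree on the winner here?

Plurality first-place counts: Option E 5, Option B 0, Option C 0, Option A 3, Option H 14 → Option H.
Borda totals: Option E 44, Option B 21, Option C 52, Option A 37, Option H 66 → Option H.
The two rules agree on Option H.

Yes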